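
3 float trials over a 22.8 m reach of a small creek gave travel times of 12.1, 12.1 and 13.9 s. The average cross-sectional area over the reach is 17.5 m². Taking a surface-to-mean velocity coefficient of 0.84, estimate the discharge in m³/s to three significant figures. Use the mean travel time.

26.4 m³/s

t̄ = (12.1 + 12.1 + 13.9) / 3 = 12.7 s
v_surface = L / t̄ = 22.8 / 12.7 = 1.795 m/s
v_mean = 0.84 × 1.795 = 1.508 m/s
Q = A × v_mean = 17.5 × 1.508 = 26.39 m³/s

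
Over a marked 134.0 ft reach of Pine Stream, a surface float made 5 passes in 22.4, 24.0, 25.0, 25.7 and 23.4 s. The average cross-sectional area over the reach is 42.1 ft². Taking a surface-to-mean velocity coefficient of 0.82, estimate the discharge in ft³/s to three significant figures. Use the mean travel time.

192 ft³/s

t̄ = (22.4 + 24.0 + 25.0 + 25.7 + 23.4) / 5 = 24.1 s
v_surface = L / t̄ = 134.0 / 24.1 = 5.560 ft/s
v_mean = 0.82 × 5.560 = 4.559 ft/s
Q = A × v_mean = 42.1 × 4.559 = 191.9 ft³/s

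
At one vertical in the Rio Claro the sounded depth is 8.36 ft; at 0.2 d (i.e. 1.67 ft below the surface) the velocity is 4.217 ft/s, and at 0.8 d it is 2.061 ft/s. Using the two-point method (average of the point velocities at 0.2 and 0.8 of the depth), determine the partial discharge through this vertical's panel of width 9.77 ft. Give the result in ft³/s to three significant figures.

256 ft³/s

v̄ = (4.217 + 2.061) / 2 = 3.139 ft/s
q = v̄ × d × w = 3.139 × 8.36 × 9.77 = 256.4 ft³/s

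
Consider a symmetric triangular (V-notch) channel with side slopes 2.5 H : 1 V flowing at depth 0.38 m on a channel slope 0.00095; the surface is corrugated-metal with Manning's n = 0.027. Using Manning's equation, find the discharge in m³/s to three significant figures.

A = z·y² = 2.5×0.38² = 0.3610 m²
P = 2y√(1+z²) = 2×0.38×√(1+2.5²) = 2.046 m
R = A/P = 0.3610/2.046 = 0.1764 m
Q = (1/n)·A·R^(2/3)·S^(1/2) = (1/0.027) × 0.3610 × 0.1764^(2/3) × 0.00095^(1/2) = 0.1296 m³/s

0.130 m³/s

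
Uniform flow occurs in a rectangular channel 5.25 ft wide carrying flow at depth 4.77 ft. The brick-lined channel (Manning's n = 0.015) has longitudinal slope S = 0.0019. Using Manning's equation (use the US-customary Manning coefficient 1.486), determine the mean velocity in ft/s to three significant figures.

6.13 ft/s

A = b·y = 5.25 × 4.77 = 25.04 ft²
P = b + 2y = 5.25 + 2×4.77 = 14.79 ft
R = A/P = 25.04/14.79 = 1.693 ft
Q = (1.486/n)·A·R^(2/3)·S^(1/2) = (1.486/0.015) × 25.04 × 1.693^(2/3) × 0.0019^(1/2) = 153.6 ft³/s
V = Q/A = 153.6/25.04 = 6.134 ft/s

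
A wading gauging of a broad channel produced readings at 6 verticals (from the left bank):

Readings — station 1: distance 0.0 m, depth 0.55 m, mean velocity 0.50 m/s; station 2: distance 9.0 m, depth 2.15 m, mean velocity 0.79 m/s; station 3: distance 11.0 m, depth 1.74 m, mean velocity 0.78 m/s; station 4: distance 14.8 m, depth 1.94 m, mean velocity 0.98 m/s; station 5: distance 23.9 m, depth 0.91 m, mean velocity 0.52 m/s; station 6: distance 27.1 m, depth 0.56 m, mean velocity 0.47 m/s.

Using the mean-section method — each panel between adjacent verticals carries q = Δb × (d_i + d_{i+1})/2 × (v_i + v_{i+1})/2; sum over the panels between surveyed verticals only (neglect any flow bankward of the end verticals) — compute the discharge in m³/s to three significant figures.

Panel 1-2: Δb = 9 m, d̄ = (0.55+2.15)/2 = 1.35, v̄ = (0.50+0.79)/2 = 0.645 → q = 9×1.35×0.645 = 7.837 m³/s
Panel 2-3: Δb = 2 m, d̄ = (2.15+1.74)/2 = 1.945, v̄ = (0.79+0.78)/2 = 0.785 → q = 2×1.945×0.785 = 3.054 m³/s
Panel 3-4: Δb = 3.8 m, d̄ = (1.74+1.94)/2 = 1.84, v̄ = (0.78+0.98)/2 = 0.88 → q = 3.8×1.84×0.88 = 6.153 m³/s
Panel 4-5: Δb = 9.1 m, d̄ = (1.94+0.91)/2 = 1.425, v̄ = (0.98+0.52)/2 = 0.75 → q = 9.1×1.425×0.75 = 9.726 m³/s
Panel 5-6: Δb = 3.2 m, d̄ = (0.91+0.56)/2 = 0.735, v̄ = (0.52+0.47)/2 = 0.495 → q = 3.2×0.735×0.495 = 1.164 m³/s
Q = Σ q = 27.93 m³/s

27.9 m³/s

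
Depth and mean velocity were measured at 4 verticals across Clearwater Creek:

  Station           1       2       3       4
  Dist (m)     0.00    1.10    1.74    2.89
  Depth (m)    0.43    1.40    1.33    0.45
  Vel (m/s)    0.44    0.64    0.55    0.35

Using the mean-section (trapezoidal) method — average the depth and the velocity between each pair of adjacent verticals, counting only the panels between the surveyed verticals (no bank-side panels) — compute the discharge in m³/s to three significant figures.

Panel 1-2: Δb = 1.1 m, d̄ = (0.43+1.40)/2 = 0.915, v̄ = (0.44+0.64)/2 = 0.54 → q = 1.1×0.915×0.54 = 0.5435 m³/s
Panel 2-3: Δb = 0.64 m, d̄ = (1.40+1.33)/2 = 1.365, v̄ = (0.64+0.55)/2 = 0.595 → q = 0.64×1.365×0.595 = 0.5198 m³/s
Panel 3-4: Δb = 1.15 m, d̄ = (1.33+0.45)/2 = 0.89, v̄ = (0.55+0.35)/2 = 0.45 → q = 1.15×0.89×0.45 = 0.4606 m³/s
Q = Σ q = 1.524 m³/s

1.52 m³/s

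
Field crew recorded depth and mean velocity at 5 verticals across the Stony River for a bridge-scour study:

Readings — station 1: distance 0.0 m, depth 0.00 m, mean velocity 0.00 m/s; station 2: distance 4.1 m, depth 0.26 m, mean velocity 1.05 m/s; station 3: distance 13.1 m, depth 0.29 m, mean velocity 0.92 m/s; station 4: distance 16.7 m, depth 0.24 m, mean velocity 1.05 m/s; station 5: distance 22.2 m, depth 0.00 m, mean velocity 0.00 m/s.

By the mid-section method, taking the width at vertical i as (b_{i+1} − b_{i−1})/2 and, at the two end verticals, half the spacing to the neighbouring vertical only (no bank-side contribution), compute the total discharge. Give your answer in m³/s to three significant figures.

w_2 = (13.1 − 0.0)/2 = 6.55 m; q_2 = 1.05 × 0.26 × 6.55 = 1.788 m³/s
w_3 = (16.7 − 4.1)/2 = 6.3 m; q_3 = 0.92 × 0.29 × 6.3 = 1.681 m³/s
w_4 = (22.2 − 13.1)/2 = 4.55 m; q_4 = 1.05 × 0.24 × 4.55 = 1.147 m³/s
Stations 1, 5 contribute zero (depth or velocity is 0).
Q = Σ qᵢ = 4.616 m³/s

4.62 m³/s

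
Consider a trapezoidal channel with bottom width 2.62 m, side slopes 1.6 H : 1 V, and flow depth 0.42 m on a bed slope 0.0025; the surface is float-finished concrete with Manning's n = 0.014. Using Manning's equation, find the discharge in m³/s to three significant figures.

2.35 m³/s

A = (b + z·y)·y = (2.62 + 1.6×0.42)×0.42 = 1.383 m²
P = b + 2y√(1+z²) = 2.62 + 2×0.42×√(1+1.6²) = 4.205 m
R = A/P = 1.383/4.205 = 0.3288 m
Q = (1/n)·A·R^(2/3)·S^(1/2) = (1/0.014) × 1.383 × 0.3288^(2/3) × 0.0025^(1/2) = 2.352 m³/s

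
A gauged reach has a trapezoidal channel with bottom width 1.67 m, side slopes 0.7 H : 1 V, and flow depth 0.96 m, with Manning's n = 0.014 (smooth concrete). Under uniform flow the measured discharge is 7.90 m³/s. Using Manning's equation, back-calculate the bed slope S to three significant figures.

0.00524

A = (b + z·y)·y = (1.67 + 0.7×0.96)×0.96 = 2.248 m²
P = b + 2y√(1+z²) = 1.67 + 2×0.96×√(1+0.7²) = 4.014 m
R = A/P = 2.248/4.014 = 0.5602 m
S = (Q·n / (1·A·R^(2/3)))² = (7.90×0.014 / (1×2.248×0.6795))² = 0.005240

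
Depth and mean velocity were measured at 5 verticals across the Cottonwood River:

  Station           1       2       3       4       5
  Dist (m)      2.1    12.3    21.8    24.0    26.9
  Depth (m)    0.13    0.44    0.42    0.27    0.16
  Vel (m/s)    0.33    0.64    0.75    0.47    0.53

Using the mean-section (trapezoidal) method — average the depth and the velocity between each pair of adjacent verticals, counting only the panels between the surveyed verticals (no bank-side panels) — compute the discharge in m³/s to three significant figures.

5.02 m³/s

Panel 1-2: Δb = 10.2 m, d̄ = (0.13+0.44)/2 = 0.285, v̄ = (0.33+0.64)/2 = 0.485 → q = 10.2×0.285×0.485 = 1.410 m³/s
Panel 2-3: Δb = 9.5 m, d̄ = (0.44+0.42)/2 = 0.43, v̄ = (0.64+0.75)/2 = 0.695 → q = 9.5×0.43×0.695 = 2.839 m³/s
Panel 3-4: Δb = 2.2 m, d̄ = (0.42+0.27)/2 = 0.345, v̄ = (0.75+0.47)/2 = 0.61 → q = 2.2×0.345×0.61 = 0.4630 m³/s
Panel 4-5: Δb = 2.9 m, d̄ = (0.27+0.16)/2 = 0.215, v̄ = (0.47+0.53)/2 = 0.5 → q = 2.9×0.215×0.5 = 0.3118 m³/s
Q = Σ q = 5.024 m³/s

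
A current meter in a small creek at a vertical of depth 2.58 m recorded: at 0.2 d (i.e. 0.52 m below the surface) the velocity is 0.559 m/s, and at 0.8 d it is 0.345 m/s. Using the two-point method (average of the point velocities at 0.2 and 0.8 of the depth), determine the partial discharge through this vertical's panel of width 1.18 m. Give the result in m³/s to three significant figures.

1.38 m³/s

v̄ = (0.559 + 0.345) / 2 = 0.4520 m/s
q = v̄ × d × w = 0.4520 × 2.58 × 1.18 = 1.376 m³/s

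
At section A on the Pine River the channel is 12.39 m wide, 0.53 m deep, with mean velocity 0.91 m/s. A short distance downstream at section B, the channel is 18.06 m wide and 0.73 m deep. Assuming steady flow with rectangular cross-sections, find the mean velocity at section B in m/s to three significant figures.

Q = A₁V₁ = (12.39×0.53) × 0.91 = 5.976 m³/s
A₂ = 18.06 × 0.73 = 13.18 m²
V₂ = Q/A₂ = 5.976/13.18 = 0.4533 m/s

0.453 m/s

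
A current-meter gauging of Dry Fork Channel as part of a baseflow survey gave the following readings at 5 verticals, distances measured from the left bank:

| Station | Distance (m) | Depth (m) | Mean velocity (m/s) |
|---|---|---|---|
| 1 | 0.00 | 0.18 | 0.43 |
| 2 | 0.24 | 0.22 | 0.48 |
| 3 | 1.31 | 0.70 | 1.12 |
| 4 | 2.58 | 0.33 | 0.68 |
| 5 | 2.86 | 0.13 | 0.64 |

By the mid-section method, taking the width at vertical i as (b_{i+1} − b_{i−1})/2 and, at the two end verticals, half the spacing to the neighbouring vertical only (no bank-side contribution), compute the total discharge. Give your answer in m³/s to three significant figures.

1.18 m³/s

w_1 = (0.24 − 0.00)/2 = 0.12 m; q_1 = 0.43 × 0.18 × 0.12 = 0.009288 m³/s
w_2 = (1.31 − 0.00)/2 = 0.655 m; q_2 = 0.48 × 0.22 × 0.655 = 0.06917 m³/s
w_3 = (2.58 − 0.24)/2 = 1.17 m; q_3 = 1.12 × 0.70 × 1.17 = 0.9173 m³/s
w_4 = (2.86 − 1.31)/2 = 0.775 m; q_4 = 0.68 × 0.33 × 0.775 = 0.1739 m³/s
w_5 = (2.86 − 2.58)/2 = 0.14 m; q_5 = 0.64 × 0.13 × 0.14 = 0.01165 m³/s
Q = Σ qᵢ = 1.181 m³/s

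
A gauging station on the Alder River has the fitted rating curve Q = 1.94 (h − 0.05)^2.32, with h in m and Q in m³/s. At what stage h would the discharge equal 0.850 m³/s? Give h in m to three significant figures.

h − h₀ = (Q/C)^(1/b) = (0.850/1.94)^(1/2.32) = 0.7007 m
h = 0.05 + 0.7007 = 0.7507 m

0.751 m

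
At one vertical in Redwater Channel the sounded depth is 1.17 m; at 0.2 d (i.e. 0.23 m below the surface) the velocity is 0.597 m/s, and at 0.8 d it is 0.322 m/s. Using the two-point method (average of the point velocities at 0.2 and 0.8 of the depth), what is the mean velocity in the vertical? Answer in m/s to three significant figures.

0.460 m/s

v̄ = (0.597 + 0.322) / 2 = 0.4595 m/s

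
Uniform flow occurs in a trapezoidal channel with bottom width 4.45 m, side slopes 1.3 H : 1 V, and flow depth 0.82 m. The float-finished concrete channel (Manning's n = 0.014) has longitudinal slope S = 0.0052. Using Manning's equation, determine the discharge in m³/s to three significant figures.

A = (b + z·y)·y = (4.45 + 1.3×0.82)×0.82 = 4.523 m²
P = b + 2y√(1+z²) = 4.45 + 2×0.82×√(1+1.3²) = 7.140 m
R = A/P = 4.523/7.140 = 0.6335 m
Q = (1/n)·A·R^(2/3)·S^(1/2) = (1/0.014) × 4.523 × 0.6335^(2/3) × 0.0052^(1/2) = 17.18 m³/s

17.2 m³/s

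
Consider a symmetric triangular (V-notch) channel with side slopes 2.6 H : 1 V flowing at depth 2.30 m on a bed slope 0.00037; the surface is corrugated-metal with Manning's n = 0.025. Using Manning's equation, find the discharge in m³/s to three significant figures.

11.1 m³/s

A = z·y² = 2.6×2.30² = 13.75 m²
P = 2y√(1+z²) = 2×2.30×√(1+2.6²) = 12.81 m
R = A/P = 13.75/12.81 = 1.073 m
Q = (1/n)·A·R^(2/3)·S^(1/2) = (1/0.025) × 13.75 × 1.073^(2/3) × 0.00037^(1/2) = 11.09 m³/s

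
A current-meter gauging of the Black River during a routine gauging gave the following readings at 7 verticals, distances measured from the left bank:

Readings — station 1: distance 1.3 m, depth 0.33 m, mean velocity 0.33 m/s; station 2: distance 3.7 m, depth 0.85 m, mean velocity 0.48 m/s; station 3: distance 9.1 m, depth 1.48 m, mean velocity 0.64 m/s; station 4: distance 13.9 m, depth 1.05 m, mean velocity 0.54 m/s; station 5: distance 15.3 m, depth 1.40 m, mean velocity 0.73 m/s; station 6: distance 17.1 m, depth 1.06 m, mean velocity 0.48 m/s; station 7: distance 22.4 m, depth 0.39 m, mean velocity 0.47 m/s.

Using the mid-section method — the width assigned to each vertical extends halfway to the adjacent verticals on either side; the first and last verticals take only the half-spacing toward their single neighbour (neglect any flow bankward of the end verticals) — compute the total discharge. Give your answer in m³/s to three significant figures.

12.2 m³/s

w_1 = (3.7 − 1.3)/2 = 1.2 m; q_1 = 0.33 × 0.33 × 1.2 = 0.1307 m³/s
w_2 = (9.1 − 1.3)/2 = 3.9 m; q_2 = 0.48 × 0.85 × 3.9 = 1.591 m³/s
w_3 = (13.9 − 3.7)/2 = 5.1 m; q_3 = 0.64 × 1.48 × 5.1 = 4.831 m³/s
w_4 = (15.3 − 9.1)/2 = 3.1 m; q_4 = 0.54 × 1.05 × 3.1 = 1.758 m³/s
w_5 = (17.1 − 13.9)/2 = 1.6 m; q_5 = 0.73 × 1.40 × 1.6 = 1.635 m³/s
w_6 = (22.4 − 15.3)/2 = 3.55 m; q_6 = 0.48 × 1.06 × 3.55 = 1.806 m³/s
w_7 = (22.4 − 17.1)/2 = 2.65 m; q_7 = 0.47 × 0.39 × 2.65 = 0.4857 m³/s
Q = Σ qᵢ = 12.24 m³/s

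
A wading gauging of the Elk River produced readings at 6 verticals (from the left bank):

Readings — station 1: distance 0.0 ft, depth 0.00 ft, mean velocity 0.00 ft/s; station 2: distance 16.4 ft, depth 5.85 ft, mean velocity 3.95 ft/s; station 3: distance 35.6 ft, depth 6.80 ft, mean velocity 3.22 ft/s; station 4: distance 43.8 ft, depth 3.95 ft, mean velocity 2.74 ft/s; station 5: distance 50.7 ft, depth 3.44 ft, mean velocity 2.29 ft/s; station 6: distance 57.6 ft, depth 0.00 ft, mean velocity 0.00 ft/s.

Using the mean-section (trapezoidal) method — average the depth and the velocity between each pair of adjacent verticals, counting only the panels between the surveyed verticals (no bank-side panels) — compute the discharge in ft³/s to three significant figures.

739 ft³/s

Panel 1-2: Δb = 16.4 ft, d̄ = (0.00+5.85)/2 = 2.925, v̄ = (0.00+3.95)/2 = 1.975 → q = 16.4×2.925×1.975 = 94.74 ft³/s
Panel 2-3: Δb = 19.2 ft, d̄ = (5.85+6.80)/2 = 6.325, v̄ = (3.95+3.22)/2 = 3.585 → q = 19.2×6.325×3.585 = 435.4 ft³/s
Panel 3-4: Δb = 8.2 ft, d̄ = (6.80+3.95)/2 = 5.375, v̄ = (3.22+2.74)/2 = 2.98 → q = 8.2×5.375×2.98 = 131.3 ft³/s
Panel 4-5: Δb = 6.9 ft, d̄ = (3.95+3.44)/2 = 3.695, v̄ = (2.74+2.29)/2 = 2.515 → q = 6.9×3.695×2.515 = 64.12 ft³/s
Panel 5-6: Δb = 6.9 ft, d̄ = (3.44+0.00)/2 = 1.72, v̄ = (2.29+0.00)/2 = 1.145 → q = 6.9×1.72×1.145 = 13.59 ft³/s
Q = Σ q = 739.2 ft³/s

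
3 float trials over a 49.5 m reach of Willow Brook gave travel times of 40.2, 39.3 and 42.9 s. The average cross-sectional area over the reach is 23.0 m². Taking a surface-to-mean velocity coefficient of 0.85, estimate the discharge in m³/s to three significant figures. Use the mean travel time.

23.7 m³/s

t̄ = (40.2 + 39.3 + 42.9) / 3 = 40.8 s
v_surface = L / t̄ = 49.5 / 40.8 = 1.213 m/s
v_mean = 0.85 × 1.213 = 1.031 m/s
Q = A × v_mean = 23.0 × 1.031 = 23.72 m³/s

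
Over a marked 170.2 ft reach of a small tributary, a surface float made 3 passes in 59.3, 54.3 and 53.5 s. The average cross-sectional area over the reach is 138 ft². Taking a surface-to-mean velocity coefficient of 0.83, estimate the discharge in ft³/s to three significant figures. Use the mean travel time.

t̄ = (59.3 + 54.3 + 53.5) / 3 = 55.7 s
v_surface = L / t̄ = 170.2 / 55.7 = 3.056 ft/s
v_mean = 0.83 × 3.056 = 2.536 ft/s
Q = A × v_mean = 138 × 2.536 = 350.0 ft³/s

350 ft³/s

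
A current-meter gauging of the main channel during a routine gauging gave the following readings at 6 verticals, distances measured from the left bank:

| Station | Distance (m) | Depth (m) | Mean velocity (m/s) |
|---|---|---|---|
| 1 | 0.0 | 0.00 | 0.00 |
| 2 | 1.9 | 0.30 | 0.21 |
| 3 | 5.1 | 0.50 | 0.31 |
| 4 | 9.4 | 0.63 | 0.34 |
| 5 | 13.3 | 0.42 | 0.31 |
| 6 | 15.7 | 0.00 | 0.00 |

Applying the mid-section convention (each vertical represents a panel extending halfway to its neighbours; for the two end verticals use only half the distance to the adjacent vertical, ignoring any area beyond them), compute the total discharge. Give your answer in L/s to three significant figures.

w_2 = (5.1 − 0.0)/2 = 2.55 m; q_2 = 0.21 × 0.30 × 2.55 = 0.1607 m³/s
w_3 = (9.4 − 1.9)/2 = 3.75 m; q_3 = 0.31 × 0.50 × 3.75 = 0.5813 m³/s
w_4 = (13.3 − 5.1)/2 = 4.1 m; q_4 = 0.34 × 0.63 × 4.1 = 0.8782 m³/s
w_5 = (15.7 − 9.4)/2 = 3.15 m; q_5 = 0.31 × 0.42 × 3.15 = 0.4101 m³/s
Stations 1, 6 contribute zero (depth or velocity is 0).
Q = Σ qᵢ = 2.030 m³/s
= 2.030 × 1000 = 2030 L/s

2030 L/s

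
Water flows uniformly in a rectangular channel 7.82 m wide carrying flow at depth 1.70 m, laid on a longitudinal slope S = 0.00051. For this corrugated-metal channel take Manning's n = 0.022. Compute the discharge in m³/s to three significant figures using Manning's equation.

15.3 m³/s

A = b·y = 7.82 × 1.70 = 13.29 m²
P = b + 2y = 7.82 + 2×1.70 = 11.22 m
R = A/P = 13.29/11.22 = 1.185 m
Q = (1/n)·A·R^(2/3)·S^(1/2) = (1/0.022) × 13.29 × 1.185^(2/3) × 0.00051^(1/2) = 15.28 m³/s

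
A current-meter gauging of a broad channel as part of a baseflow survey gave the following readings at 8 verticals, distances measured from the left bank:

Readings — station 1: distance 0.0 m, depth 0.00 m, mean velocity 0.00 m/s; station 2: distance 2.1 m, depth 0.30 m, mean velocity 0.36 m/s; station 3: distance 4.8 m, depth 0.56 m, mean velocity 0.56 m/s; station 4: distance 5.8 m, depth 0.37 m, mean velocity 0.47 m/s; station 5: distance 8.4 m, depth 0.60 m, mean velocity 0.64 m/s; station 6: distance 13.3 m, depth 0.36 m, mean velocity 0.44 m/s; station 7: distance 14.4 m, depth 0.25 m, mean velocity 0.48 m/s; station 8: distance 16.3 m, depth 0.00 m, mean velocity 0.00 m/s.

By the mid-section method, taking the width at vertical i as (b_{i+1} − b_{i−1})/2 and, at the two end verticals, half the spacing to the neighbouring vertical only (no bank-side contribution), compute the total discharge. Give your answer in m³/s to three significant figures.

w_2 = (4.8 − 0.0)/2 = 2.4 m; q_2 = 0.36 × 0.30 × 2.4 = 0.2592 m³/s
w_3 = (5.8 − 2.1)/2 = 1.85 m; q_3 = 0.56 × 0.56 × 1.85 = 0.5802 m³/s
w_4 = (8.4 − 4.8)/2 = 1.8 m; q_4 = 0.47 × 0.37 × 1.8 = 0.3130 m³/s
w_5 = (13.3 − 5.8)/2 = 3.75 m; q_5 = 0.64 × 0.60 × 3.75 = 1.440 m³/s
w_6 = (14.4 − 8.4)/2 = 3 m; q_6 = 0.44 × 0.36 × 3 = 0.4752 m³/s
w_7 = (16.3 − 13.3)/2 = 1.5 m; q_7 = 0.48 × 0.25 × 1.5 = 0.1800 m³/s
Stations 1, 8 contribute zero (depth or velocity is 0).
Q = Σ qᵢ = 3.248 m³/s

3.25 m³/s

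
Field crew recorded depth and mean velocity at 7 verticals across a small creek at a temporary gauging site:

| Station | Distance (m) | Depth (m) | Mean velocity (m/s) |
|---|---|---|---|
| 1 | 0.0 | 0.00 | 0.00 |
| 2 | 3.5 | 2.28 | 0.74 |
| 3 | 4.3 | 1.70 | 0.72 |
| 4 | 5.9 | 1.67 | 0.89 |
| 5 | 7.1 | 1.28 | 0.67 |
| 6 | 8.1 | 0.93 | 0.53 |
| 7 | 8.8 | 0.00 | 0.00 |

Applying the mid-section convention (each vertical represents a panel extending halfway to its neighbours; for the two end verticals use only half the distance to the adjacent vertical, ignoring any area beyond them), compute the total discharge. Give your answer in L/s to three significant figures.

w_2 = (4.3 − 0.0)/2 = 2.15 m; q_2 = 0.74 × 2.28 × 2.15 = 3.627 m³/s
w_3 = (5.9 − 3.5)/2 = 1.2 m; q_3 = 0.72 × 1.70 × 1.2 = 1.469 m³/s
w_4 = (7.1 − 4.3)/2 = 1.4 m; q_4 = 0.89 × 1.67 × 1.4 = 2.081 m³/s
w_5 = (8.1 − 5.9)/2 = 1.1 m; q_5 = 0.67 × 1.28 × 1.1 = 0.9434 m³/s
w_6 = (8.8 − 7.1)/2 = 0.85 m; q_6 = 0.53 × 0.93 × 0.85 = 0.4190 m³/s
Stations 1, 7 contribute zero (depth or velocity is 0).
Q = Σ qᵢ = 8.539 m³/s
= 8.539 × 1000 = 8539 L/s

8540 L/s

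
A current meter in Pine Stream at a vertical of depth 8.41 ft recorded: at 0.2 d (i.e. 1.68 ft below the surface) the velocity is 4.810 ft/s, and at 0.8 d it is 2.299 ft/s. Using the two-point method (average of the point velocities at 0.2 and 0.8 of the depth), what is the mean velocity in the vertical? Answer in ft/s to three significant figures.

v̄ = (4.810 + 2.299) / 2 = 3.555 ft/s

3.55 ft/s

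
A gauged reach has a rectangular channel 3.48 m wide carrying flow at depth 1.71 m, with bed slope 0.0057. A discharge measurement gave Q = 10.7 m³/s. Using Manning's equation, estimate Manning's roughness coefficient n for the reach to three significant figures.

A = b·y = 3.48 × 1.71 = 5.951 m²
P = b + 2y = 3.48 + 2×1.71 = 6.900 m
R = A/P = 5.951/6.900 = 0.8624 m
n = (1/Q)·A·R^(2/3)·S^(1/2) = (1/10.7) × 5.951 × 0.9060 × 0.07550 = 0.03804

0.0380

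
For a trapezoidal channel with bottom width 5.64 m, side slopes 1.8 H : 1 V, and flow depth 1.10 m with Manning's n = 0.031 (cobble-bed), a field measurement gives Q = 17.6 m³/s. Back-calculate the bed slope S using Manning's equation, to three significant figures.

0.00548

A = (b + z·y)·y = (5.64 + 1.8×1.10)×1.10 = 8.382 m²
P = b + 2y√(1+z²) = 5.64 + 2×1.10×√(1+1.8²) = 10.17 m
R = A/P = 8.382/10.17 = 0.8242 m
S = (Q·n / (1·A·R^(2/3)))² = (17.6×0.031 / (1×8.382×0.8791))² = 0.005483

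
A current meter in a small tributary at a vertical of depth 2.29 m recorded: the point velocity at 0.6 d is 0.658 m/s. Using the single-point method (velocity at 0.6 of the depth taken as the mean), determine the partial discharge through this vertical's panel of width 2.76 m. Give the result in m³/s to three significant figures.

v̄ = v₀.₆ = 0.658 m/s
q = v̄ × d × w = 0.6580 × 2.29 × 2.76 = 4.159 m³/s

4.16 m³/s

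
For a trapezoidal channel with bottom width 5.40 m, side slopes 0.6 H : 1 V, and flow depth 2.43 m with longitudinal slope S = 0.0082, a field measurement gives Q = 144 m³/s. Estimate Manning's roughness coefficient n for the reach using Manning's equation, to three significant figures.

0.0138

A = (b + z·y)·y = (5.40 + 0.6×2.43)×2.43 = 16.66 m²
P = b + 2y√(1+z²) = 5.40 + 2×2.43×√(1+0.6²) = 11.07 m
R = A/P = 16.66/11.07 = 1.506 m
n = (1/Q)·A·R^(2/3)·S^(1/2) = (1/144) × 16.66 × 1.314 × 0.09055 = 0.01377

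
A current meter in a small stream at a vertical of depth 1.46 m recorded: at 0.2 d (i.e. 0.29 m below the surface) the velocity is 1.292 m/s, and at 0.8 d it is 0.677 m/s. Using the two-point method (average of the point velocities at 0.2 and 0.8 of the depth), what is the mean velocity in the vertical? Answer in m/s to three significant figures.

v̄ = (1.292 + 0.677) / 2 = 0.9845 m/s

0.985 m/s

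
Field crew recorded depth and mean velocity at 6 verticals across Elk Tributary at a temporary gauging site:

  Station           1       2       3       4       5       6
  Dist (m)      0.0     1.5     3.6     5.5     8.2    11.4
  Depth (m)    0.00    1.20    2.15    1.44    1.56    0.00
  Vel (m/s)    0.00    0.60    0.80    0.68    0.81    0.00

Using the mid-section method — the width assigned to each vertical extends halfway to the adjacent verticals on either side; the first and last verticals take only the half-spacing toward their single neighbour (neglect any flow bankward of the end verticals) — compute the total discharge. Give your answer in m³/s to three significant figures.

w_2 = (3.6 − 0.0)/2 = 1.8 m; q_2 = 0.60 × 1.20 × 1.8 = 1.296 m³/s
w_3 = (5.5 − 1.5)/2 = 2 m; q_3 = 0.80 × 2.15 × 2 = 3.440 m³/s
w_4 = (8.2 − 3.6)/2 = 2.3 m; q_4 = 0.68 × 1.44 × 2.3 = 2.252 m³/s
w_5 = (11.4 − 5.5)/2 = 2.95 m; q_5 = 0.81 × 1.56 × 2.95 = 3.728 m³/s
Stations 1, 6 contribute zero (depth or velocity is 0).
Q = Σ qᵢ = 10.72 m³/s

10.7 m³/s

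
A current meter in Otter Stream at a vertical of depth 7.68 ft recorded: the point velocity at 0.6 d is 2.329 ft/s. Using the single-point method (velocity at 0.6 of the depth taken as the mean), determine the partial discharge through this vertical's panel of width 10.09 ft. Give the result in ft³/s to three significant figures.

180 ft³/s

v̄ = v₀.₆ = 2.329 ft/s
q = v̄ × d × w = 2.329 × 7.68 × 10.09 = 180.5 ft³/s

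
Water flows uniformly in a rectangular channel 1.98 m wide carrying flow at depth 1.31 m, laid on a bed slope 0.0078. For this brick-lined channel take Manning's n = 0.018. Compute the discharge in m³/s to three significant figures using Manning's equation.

A = b·y = 1.98 × 1.31 = 2.594 m²
P = b + 2y = 1.98 + 2×1.31 = 4.600 m
R = A/P = 2.594/4.600 = 0.5639 m
Q = (1/n)·A·R^(2/3)·S^(1/2) = (1/0.018) × 2.594 × 0.5639^(2/3) × 0.0078^(1/2) = 8.686 m³/s

8.69 m³/s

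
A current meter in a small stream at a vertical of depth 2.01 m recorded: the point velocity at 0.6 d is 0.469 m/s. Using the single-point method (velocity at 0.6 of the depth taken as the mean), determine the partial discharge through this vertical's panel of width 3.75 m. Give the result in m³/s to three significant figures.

v̄ = v₀.₆ = 0.469 m/s
q = v̄ × d × w = 0.4690 × 2.01 × 3.75 = 3.535 m³/s

3.54 m³/s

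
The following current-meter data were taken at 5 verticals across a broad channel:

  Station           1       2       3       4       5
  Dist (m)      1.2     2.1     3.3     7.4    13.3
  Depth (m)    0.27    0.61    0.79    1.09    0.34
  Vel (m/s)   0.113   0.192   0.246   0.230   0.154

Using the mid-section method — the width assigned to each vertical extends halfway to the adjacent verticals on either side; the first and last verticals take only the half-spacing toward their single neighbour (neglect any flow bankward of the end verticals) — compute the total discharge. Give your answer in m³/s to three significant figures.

2.06 m³/s

w_1 = (2.1 − 1.2)/2 = 0.45 m; q_1 = 0.113 × 0.27 × 0.45 = 0.01373 m³/s
w_2 = (3.3 − 1.2)/2 = 1.05 m; q_2 = 0.192 × 0.61 × 1.05 = 0.1230 m³/s
w_3 = (7.4 − 2.1)/2 = 2.65 m; q_3 = 0.246 × 0.79 × 2.65 = 0.5150 m³/s
w_4 = (13.3 − 3.3)/2 = 5 m; q_4 = 0.230 × 1.09 × 5 = 1.254 m³/s
w_5 = (13.3 − 7.4)/2 = 2.95 m; q_5 = 0.154 × 0.34 × 2.95 = 0.1545 m³/s
Q = Σ qᵢ = 2.060 m³/s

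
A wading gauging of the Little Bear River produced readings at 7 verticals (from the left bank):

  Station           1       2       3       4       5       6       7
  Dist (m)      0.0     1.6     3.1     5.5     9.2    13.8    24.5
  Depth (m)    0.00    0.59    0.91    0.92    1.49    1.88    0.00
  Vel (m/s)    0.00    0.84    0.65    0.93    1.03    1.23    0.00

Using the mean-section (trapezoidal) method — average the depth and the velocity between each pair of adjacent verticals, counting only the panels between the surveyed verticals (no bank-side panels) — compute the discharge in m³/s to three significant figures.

22.1 m³/s

Panel 1-2: Δb = 1.6 m, d̄ = (0.00+0.59)/2 = 0.295, v̄ = (0.00+0.84)/2 = 0.42 → q = 1.6×0.295×0.42 = 0.1982 m³/s
Panel 2-3: Δb = 1.5 m, d̄ = (0.59+0.91)/2 = 0.75, v̄ = (0.84+0.65)/2 = 0.745 → q = 1.5×0.75×0.745 = 0.8381 m³/s
Panel 3-4: Δb = 2.4 m, d̄ = (0.91+0.92)/2 = 0.915, v̄ = (0.65+0.93)/2 = 0.79 → q = 2.4×0.915×0.79 = 1.735 m³/s
Panel 4-5: Δb = 3.7 m, d̄ = (0.92+1.49)/2 = 1.205, v̄ = (0.93+1.03)/2 = 0.98 → q = 3.7×1.205×0.98 = 4.369 m³/s
Panel 5-6: Δb = 4.6 m, d̄ = (1.49+1.88)/2 = 1.685, v̄ = (1.03+1.23)/2 = 1.13 → q = 4.6×1.685×1.13 = 8.759 m³/s
Panel 6-7: Δb = 10.7 m, d̄ = (1.88+0.00)/2 = 0.94, v̄ = (1.23+0.00)/2 = 0.615 → q = 10.7×0.94×0.615 = 6.186 m³/s
Q = Σ q = 22.08 m³/s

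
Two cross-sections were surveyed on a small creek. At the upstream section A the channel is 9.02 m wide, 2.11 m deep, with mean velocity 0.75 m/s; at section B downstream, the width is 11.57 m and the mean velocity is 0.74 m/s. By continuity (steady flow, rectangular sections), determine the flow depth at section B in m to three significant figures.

1.67 m

Q = A₁V₁ = (9.02×2.11) × 0.75 = 14.27 m³/s
d₂ = Q/(b₂ V₂) = 14.27/(11.57×0.74) = 1.667 m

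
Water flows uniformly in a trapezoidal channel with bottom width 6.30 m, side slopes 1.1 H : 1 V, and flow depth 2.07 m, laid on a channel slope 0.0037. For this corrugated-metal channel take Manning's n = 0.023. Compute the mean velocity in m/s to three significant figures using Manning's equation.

3.35 m/s

A = (b + z·y)·y = (6.30 + 1.1×2.07)×2.07 = 17.75 m²
P = b + 2y√(1+z²) = 6.30 + 2×2.07×√(1+1.1²) = 12.45 m
R = A/P = 17.75/12.45 = 1.426 m
Q = (1/n)·A·R^(2/3)·S^(1/2) = (1/0.023) × 17.75 × 1.426^(2/3) × 0.0037^(1/2) = 59.47 m³/s
V = Q/A = 59.47/17.75 = 3.350 m/s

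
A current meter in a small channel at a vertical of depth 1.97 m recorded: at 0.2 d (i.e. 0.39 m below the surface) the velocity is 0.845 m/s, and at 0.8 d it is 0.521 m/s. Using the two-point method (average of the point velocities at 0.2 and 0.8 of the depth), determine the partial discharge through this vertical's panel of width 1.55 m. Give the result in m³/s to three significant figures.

v̄ = (0.845 + 0.521) / 2 = 0.6830 m/s
q = v̄ × d × w = 0.6830 × 1.97 × 1.55 = 2.086 m³/s

2.09 m³/s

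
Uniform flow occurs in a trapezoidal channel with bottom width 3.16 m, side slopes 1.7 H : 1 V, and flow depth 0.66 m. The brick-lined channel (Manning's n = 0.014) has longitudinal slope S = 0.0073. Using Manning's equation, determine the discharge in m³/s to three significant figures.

A = (b + z·y)·y = (3.16 + 1.7×0.66)×0.66 = 2.826 m²
P = b + 2y√(1+z²) = 3.16 + 2×0.66×√(1+1.7²) = 5.763 m
R = A/P = 2.826/5.763 = 0.4904 m
Q = (1/n)·A·R^(2/3)·S^(1/2) = (1/0.014) × 2.826 × 0.4904^(2/3) × 0.0073^(1/2) = 10.72 m³/s

10.7 m³/s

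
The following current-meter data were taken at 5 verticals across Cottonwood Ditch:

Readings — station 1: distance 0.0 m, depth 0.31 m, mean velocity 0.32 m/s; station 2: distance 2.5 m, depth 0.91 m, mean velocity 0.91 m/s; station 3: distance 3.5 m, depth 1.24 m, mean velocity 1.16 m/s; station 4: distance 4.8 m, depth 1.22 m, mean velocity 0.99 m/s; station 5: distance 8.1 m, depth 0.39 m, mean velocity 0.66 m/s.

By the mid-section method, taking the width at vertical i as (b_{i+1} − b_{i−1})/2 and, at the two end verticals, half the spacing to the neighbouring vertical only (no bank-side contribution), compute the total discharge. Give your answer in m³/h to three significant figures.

23100 m³/h

w_1 = (2.5 − 0.0)/2 = 1.25 m; q_1 = 0.32 × 0.31 × 1.25 = 0.1240 m³/s
w_2 = (3.5 − 0.0)/2 = 1.75 m; q_2 = 0.91 × 0.91 × 1.75 = 1.449 m³/s
w_3 = (4.8 − 2.5)/2 = 1.15 m; q_3 = 1.16 × 1.24 × 1.15 = 1.654 m³/s
w_4 = (8.1 − 3.5)/2 = 2.3 m; q_4 = 0.99 × 1.22 × 2.3 = 2.778 m³/s
w_5 = (8.1 − 4.8)/2 = 1.65 m; q_5 = 0.66 × 0.39 × 1.65 = 0.4247 m³/s
Q = Σ qᵢ = 6.430 m³/s
= 6.430 × 3600 = 23150 m³/h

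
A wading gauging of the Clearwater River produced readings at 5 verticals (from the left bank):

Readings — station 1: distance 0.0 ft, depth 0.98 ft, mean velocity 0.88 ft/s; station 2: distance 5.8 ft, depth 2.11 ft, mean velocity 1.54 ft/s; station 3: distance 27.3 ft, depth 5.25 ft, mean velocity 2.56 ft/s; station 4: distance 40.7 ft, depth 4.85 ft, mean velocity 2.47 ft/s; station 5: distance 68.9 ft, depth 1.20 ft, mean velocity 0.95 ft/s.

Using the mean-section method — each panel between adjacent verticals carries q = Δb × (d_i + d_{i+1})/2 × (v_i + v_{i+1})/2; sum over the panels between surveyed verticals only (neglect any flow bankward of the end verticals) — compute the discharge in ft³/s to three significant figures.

Panel 1-2: Δb = 5.8 ft, d̄ = (0.98+2.11)/2 = 1.545, v̄ = (0.88+1.54)/2 = 1.21 → q = 5.8×1.545×1.21 = 10.84 ft³/s
Panel 2-3: Δb = 21.5 ft, d̄ = (2.11+5.25)/2 = 3.68, v̄ = (1.54+2.56)/2 = 2.05 → q = 21.5×3.68×2.05 = 162.2 ft³/s
Panel 3-4: Δb = 13.4 ft, d̄ = (5.25+4.85)/2 = 5.05, v̄ = (2.56+2.47)/2 = 2.515 → q = 13.4×5.05×2.515 = 170.2 ft³/s
Panel 4-5: Δb = 28.2 ft, d̄ = (4.85+1.20)/2 = 3.025, v̄ = (2.47+0.95)/2 = 1.71 → q = 28.2×3.025×1.71 = 145.9 ft³/s
Q = Σ q = 489.1 ft³/s

489 ft³/s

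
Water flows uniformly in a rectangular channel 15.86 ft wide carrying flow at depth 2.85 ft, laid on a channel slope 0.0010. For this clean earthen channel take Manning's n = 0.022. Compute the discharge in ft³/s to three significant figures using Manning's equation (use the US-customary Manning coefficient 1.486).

158 ft³/s

A = b·y = 15.86 × 2.85 = 45.20 ft²
P = b + 2y = 15.86 + 2×2.85 = 21.56 ft
R = A/P = 45.20/21.56 = 2.097 ft
Q = (1.486/n)·A·R^(2/3)·S^(1/2) = (1.486/0.022) × 45.20 × 2.097^(2/3) × 0.0010^(1/2) = 158.2 ft³/s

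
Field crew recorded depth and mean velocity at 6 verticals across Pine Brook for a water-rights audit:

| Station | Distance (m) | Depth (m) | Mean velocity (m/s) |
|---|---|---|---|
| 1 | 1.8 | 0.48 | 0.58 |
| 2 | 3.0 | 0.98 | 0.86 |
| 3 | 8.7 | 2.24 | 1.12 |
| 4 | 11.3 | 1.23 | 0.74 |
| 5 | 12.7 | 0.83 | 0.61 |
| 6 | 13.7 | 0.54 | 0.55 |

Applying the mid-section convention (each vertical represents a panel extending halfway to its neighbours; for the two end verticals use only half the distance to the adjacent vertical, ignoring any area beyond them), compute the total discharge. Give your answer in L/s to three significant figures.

16100 L/s

w_1 = (3.0 − 1.8)/2 = 0.6 m; q_1 = 0.58 × 0.48 × 0.6 = 0.1670 m³/s
w_2 = (8.7 − 1.8)/2 = 3.45 m; q_2 = 0.86 × 0.98 × 3.45 = 2.908 m³/s
w_3 = (11.3 − 3.0)/2 = 4.15 m; q_3 = 1.12 × 2.24 × 4.15 = 10.41 m³/s
w_4 = (12.7 − 8.7)/2 = 2 m; q_4 = 0.74 × 1.23 × 2 = 1.820 m³/s
w_5 = (13.7 − 11.3)/2 = 1.2 m; q_5 = 0.61 × 0.83 × 1.2 = 0.6076 m³/s
w_6 = (13.7 − 12.7)/2 = 0.5 m; q_6 = 0.55 × 0.54 × 0.5 = 0.1485 m³/s
Q = Σ qᵢ = 16.06 m³/s
= 16.06 × 1000 = 16060 L/s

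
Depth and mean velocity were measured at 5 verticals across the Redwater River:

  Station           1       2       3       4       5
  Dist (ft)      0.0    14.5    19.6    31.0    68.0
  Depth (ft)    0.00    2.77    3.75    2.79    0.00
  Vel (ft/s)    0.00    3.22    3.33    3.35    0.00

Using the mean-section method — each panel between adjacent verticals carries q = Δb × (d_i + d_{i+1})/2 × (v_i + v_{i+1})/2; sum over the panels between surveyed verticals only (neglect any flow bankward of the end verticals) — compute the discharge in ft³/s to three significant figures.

Panel 1-2: Δb = 14.5 ft, d̄ = (0.00+2.77)/2 = 1.385, v̄ = (0.00+3.22)/2 = 1.61 → q = 14.5×1.385×1.61 = 32.33 ft³/s
Panel 2-3: Δb = 5.1 ft, d̄ = (2.77+3.75)/2 = 3.26, v̄ = (3.22+3.33)/2 = 3.275 → q = 5.1×3.26×3.275 = 54.45 ft³/s
Panel 3-4: Δb = 11.4 ft, d̄ = (3.75+2.79)/2 = 3.27, v̄ = (3.33+3.35)/2 = 3.34 → q = 11.4×3.27×3.34 = 124.5 ft³/s
Panel 4-5: Δb = 37 ft, d̄ = (2.79+0.00)/2 = 1.395, v̄ = (3.35+0.00)/2 = 1.675 → q = 37×1.395×1.675 = 86.46 ft³/s
Q = Σ q = 297.7 ft³/s

298 ft³/s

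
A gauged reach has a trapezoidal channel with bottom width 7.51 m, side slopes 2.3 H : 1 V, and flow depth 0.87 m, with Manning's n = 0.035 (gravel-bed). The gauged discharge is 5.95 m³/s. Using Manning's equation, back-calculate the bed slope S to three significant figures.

0.00103

A = (b + z·y)·y = (7.51 + 2.3×0.87)×0.87 = 8.275 m²
P = b + 2y√(1+z²) = 7.51 + 2×0.87×√(1+2.3²) = 11.87 m
R = A/P = 8.275/11.87 = 0.6969 m
S = (Q·n / (1·A·R^(2/3)))² = (5.95×0.035 / (1×8.275×0.7860))² = 0.001025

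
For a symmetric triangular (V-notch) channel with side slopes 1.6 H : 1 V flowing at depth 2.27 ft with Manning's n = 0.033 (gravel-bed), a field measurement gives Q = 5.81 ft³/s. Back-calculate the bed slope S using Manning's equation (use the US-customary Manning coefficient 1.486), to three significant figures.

A = z·y² = 1.6×2.27² = 8.245 ft²
P = 2y√(1+z²) = 2×2.27×√(1+1.6²) = 8.566 ft
R = A/P = 8.245/8.566 = 0.9625 ft
S = (Q·n / (1.486·A·R^(2/3)))² = (5.81×0.033 / (1.486×8.245×0.9748))² = 0.0002577

0.000258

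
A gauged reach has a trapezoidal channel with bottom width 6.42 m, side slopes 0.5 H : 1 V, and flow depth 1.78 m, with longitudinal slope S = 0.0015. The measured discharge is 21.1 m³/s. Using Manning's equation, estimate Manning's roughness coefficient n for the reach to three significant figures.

A = (b + z·y)·y = (6.42 + 0.5×1.78)×1.78 = 13.01 m²
P = b + 2y√(1+z²) = 6.42 + 2×1.78×√(1+0.5²) = 10.40 m
R = A/P = 13.01/10.40 = 1.251 m
n = (1/Q)·A·R^(2/3)·S^(1/2) = (1/21.1) × 13.01 × 1.161 × 0.03873 = 0.02773

0.0277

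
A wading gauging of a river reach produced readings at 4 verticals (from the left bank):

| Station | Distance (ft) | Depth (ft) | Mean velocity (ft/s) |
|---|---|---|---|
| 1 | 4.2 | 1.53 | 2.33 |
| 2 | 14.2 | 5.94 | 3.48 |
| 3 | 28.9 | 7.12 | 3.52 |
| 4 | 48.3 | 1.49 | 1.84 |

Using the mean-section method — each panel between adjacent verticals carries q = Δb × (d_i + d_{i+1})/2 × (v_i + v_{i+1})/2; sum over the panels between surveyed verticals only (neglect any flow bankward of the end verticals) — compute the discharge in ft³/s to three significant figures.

668 ft³/s

Panel 1-2: Δb = 10 ft, d̄ = (1.53+5.94)/2 = 3.735, v̄ = (2.33+3.48)/2 = 2.905 → q = 10×3.735×2.905 = 108.5 ft³/s
Panel 2-3: Δb = 14.7 ft, d̄ = (5.94+7.12)/2 = 6.53, v̄ = (3.48+3.52)/2 = 3.5 → q = 14.7×6.53×3.5 = 336.0 ft³/s
Panel 3-4: Δb = 19.4 ft, d̄ = (7.12+1.49)/2 = 4.305, v̄ = (3.52+1.84)/2 = 2.68 → q = 19.4×4.305×2.68 = 223.8 ft³/s
Q = Σ q = 668.3 ft³/s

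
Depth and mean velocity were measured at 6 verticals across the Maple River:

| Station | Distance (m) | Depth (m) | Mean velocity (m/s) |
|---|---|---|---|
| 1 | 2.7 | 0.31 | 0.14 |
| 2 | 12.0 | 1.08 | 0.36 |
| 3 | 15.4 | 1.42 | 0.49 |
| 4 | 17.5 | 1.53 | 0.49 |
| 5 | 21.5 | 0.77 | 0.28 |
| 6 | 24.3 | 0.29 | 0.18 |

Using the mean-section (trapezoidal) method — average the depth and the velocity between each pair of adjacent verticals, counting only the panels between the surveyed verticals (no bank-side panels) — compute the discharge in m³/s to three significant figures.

Panel 1-2: Δb = 9.3 m, d̄ = (0.31+1.08)/2 = 0.695, v̄ = (0.14+0.36)/2 = 0.25 → q = 9.3×0.695×0.25 = 1.616 m³/s
Panel 2-3: Δb = 3.4 m, d̄ = (1.08+1.42)/2 = 1.25, v̄ = (0.36+0.49)/2 = 0.425 → q = 3.4×1.25×0.425 = 1.806 m³/s
Panel 3-4: Δb = 2.1 m, d̄ = (1.42+1.53)/2 = 1.475, v̄ = (0.49+0.49)/2 = 0.49 → q = 2.1×1.475×0.49 = 1.518 m³/s
Panel 4-5: Δb = 4 m, d̄ = (1.53+0.77)/2 = 1.15, v̄ = (0.49+0.28)/2 = 0.385 → q = 4×1.15×0.385 = 1.771 m³/s
Panel 5-6: Δb = 2.8 m, d̄ = (0.77+0.29)/2 = 0.53, v̄ = (0.28+0.18)/2 = 0.23 → q = 2.8×0.53×0.23 = 0.3413 m³/s
Q = Σ q = 7.052 m³/s

7.05 m³/s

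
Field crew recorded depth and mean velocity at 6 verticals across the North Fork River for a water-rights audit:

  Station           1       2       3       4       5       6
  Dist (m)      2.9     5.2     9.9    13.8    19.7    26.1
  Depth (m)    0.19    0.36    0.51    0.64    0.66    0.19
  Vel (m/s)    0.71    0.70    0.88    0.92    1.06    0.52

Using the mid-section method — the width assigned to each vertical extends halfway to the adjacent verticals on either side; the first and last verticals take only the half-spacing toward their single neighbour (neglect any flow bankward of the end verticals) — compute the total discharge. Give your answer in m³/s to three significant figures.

10.5 m³/s

w_1 = (5.2 − 2.9)/2 = 1.15 m; q_1 = 0.71 × 0.19 × 1.15 = 0.1551 m³/s
w_2 = (9.9 − 2.9)/2 = 3.5 m; q_2 = 0.70 × 0.36 × 3.5 = 0.8820 m³/s
w_3 = (13.8 − 5.2)/2 = 4.3 m; q_3 = 0.88 × 0.51 × 4.3 = 1.930 m³/s
w_4 = (19.7 − 9.9)/2 = 4.9 m; q_4 = 0.92 × 0.64 × 4.9 = 2.885 m³/s
w_5 = (26.1 − 13.8)/2 = 6.15 m; q_5 = 1.06 × 0.66 × 6.15 = 4.303 m³/s
w_6 = (26.1 − 19.7)/2 = 3.2 m; q_6 = 0.52 × 0.19 × 3.2 = 0.3162 m³/s
Q = Σ qᵢ = 10.47 m³/s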